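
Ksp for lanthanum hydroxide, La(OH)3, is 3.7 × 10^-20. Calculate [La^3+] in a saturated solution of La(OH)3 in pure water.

La(OH)3(s) ⇌ La^3+ + 3 OH^-
Ksp = [La^3+][OH^-]^3
With molar solubility s: [La^3+] = s, [OH^-] = 3s.
So Ksp = s × (3s)^3 = 27s^4
Solving, s = (3.7 × 10^-20/27)^(1/4) = 6.08 × 10^-6 M
[La^3+] = s = 6.1 x 10^-6 M

[La^3+] ≈ 6.1 × 10^-6 M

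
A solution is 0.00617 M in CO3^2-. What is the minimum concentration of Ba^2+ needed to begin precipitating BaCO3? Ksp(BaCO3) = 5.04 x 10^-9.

BaCO3(s) ⇌ Ba^2+(aq) + CO3^2-(aq)
Ksp = [Ba^2+][CO3^2-]
Precipitation begins when Q = Ksp. With [CO3^2-] = 0.00617 M:
5.04 x 10^-9 = (0.00617) × [Ba^2+]
[Ba^2+] = (5.04 x 10^-9 / 6.17 × 10^-3) = 8.17 x 10^-7 M

[Ba^2+] = 8.17 x 10^-7 M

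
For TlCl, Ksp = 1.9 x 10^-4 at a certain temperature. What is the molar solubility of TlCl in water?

TlCl(s) ⇌ Tl^+ + Cl^-
Ksp = [Tl^+][Cl^-]
For each mole of TlCl that dissolves: [Tl^+] = s, [Cl^-] = s.
Ksp = (s)(s) = s^2
s = √(1.9 x 10^-4) = 1.4 × 10^-2 M

s ≈ 1.4 × 10^-2 M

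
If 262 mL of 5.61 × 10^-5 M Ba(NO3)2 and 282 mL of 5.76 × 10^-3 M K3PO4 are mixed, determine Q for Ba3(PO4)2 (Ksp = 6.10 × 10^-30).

Total volume = 262 + 282 = 544 mL.
[Ba^2+] = 5.61 × 10^-5 × (262/544) = 2.702 × 10^-5 M
[PO4^3-] = 5.76 × 10^-3 × (282/544) = 2.986 × 10^-3 M
Ba3(PO4)2(s) <=> 3 Ba^2+(aq) + 2 PO4^3-(aq), so Q = [Ba^2+]^3[PO4^3-]^2
Q = (2.702 x 10^-5)^3(2.986 x 10^-3)^2 = 1.76 × 10^-19
Q > Ksp, so Ba3(PO4)2 will precipitate.

Q ≈ 1.76 × 10^-19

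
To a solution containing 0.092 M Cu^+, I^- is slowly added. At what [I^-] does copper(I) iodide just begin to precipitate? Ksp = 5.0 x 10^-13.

[I^-] ≈ 5.4e-12 M

CuI(s) <=> Cu^+ + I^-
Ksp = [Cu^+][I^-]
Precipitation begins when Q = Ksp. With [Cu^+] = 0.092 M:
5.0 x 10^-13 = (0.092) × [I^-]
[I^-] = (5.0 x 10^-13 / 9.2 x 10^-2) = 5.4 × 10^-12 M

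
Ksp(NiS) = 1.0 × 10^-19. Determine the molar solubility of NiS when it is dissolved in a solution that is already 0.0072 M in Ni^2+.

s ≈ 1.4 × 10^-17 M

NiS(s) ⇌ Ni^2+(aq) + S^2-(aq)
Ksp = [Ni^2+][S^2-]
Let s = moles of NiS that dissolve per litre. [Ni^2+] = 0.0072 + s ≈ 0.0072, [S^2-] = s (common-ion effect: Ni^2+ is already 0.0072 M).
Ksp ≈ 0.0072 × s
s = 1.4 × 10^-17 M
Check: s = 1.4 × 10^-17 ≪ 0.0072, so the approximation is valid.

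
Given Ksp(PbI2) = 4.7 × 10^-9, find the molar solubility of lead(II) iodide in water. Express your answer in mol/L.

s ≈ 1.1e-3 M

PbI2(s) <=> Pb^2+(aq) + 2 I^-(aq)
Ksp = [Pb^2+][I^-]^2
With molar solubility s: [Pb^2+] = s, [I^-] = 2s.
Ksp = s(2s)^2 = 4s^3
s^3 = 4.7 × 10^-9 / 4, so s = 1.1 × 10^-3 M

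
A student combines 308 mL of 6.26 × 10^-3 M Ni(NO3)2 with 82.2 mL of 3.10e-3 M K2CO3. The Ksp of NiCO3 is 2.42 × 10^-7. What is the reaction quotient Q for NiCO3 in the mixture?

Q ≈ 3.23 x 10^-6

Total volume = 308 + 82.2 = 390.2 mL.
[Ni^2+] = 6.26 × 10^-3 × (308/390.2) = 4.941 × 10^-3 M
[CO3^2-] = 3.10 × 10^-3 × (82.2/390.2) = 6.530 × 10^-4 M
NiCO3(s) ⇌ Ni^2+(aq) + CO3^2-(aq), so Q = [Ni^2+][CO3^2-]
Q = (4.941 x 10^-3)(6.530 × 10^-4) = 3.23 × 10^-6
Q > Ksp, so NiCO3 will precipitate.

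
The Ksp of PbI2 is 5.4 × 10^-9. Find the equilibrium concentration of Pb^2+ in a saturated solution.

PbI2(s) <=> Pb^2+ + 2 I^-
Ksp = [Pb^2+][I^-]^2
For each mole of PbI2 that dissolves: [Pb^2+] = s, [I^-] = 2s.
Ksp = s(2s)^2 = 4s^3
Solving, s = (5.4 × 10^-9/4)^(1/3) = 1.11 × 10^-3 M
[Pb^2+] = s = 1.1 x 10^-3 M

[Pb^2+] ≈ 1.1e-3 M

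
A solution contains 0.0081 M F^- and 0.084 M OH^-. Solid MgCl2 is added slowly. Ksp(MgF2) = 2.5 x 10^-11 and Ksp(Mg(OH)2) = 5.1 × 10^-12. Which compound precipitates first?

Mg(OH)2

Each salt begins to precipitate when Q = Ksp, i.e. when [Mg^2+] reaches its threshold.
For MgF2: 2.5 x 10^-11 = (0.0081)^2 × [Mg^2+]  ⇒  [Mg^2+] = 3.8 × 10^-7 M.
For Mg(OH)2: 5.1 × 10^-12 = (0.084)^2 × [Mg^2+]  ⇒  [Mg^2+] = 7.2 × 10^-10 M.
The salt with the lower threshold [Mg^2+] precipitates first: Mg(OH)2.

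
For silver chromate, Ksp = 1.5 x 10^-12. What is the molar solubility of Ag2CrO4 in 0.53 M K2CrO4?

8.4 x 10^-7 M

Ag2CrO4(s) <=> 2 Ag^+(aq) + CrO4^2-(aq)
Ksp = [Ag^+]^2[CrO4^2-]
If s mol/L dissolves here, [Ag^+] = 2s, [CrO4^2-] = 0.53 + s ≈ 0.53 (since CrO4^2- from K2CrO4 dominates).
Ksp ≈ (2s)^2 × 0.53
s = 8.4 × 10^-7 M
Check: s = 8.4 x 10^-7 ≪ 0.53, so the approximation is valid.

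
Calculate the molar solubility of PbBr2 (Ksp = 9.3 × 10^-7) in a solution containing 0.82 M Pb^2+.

s = 5.3 × 10^-4 M

PbBr2(s) ⇌ Pb^2+ + 2 Br^-
Ksp = [Pb^2+][Br^-]^2
If s mol/L dissolves here, [Pb^2+] = 0.82 + s ≈ 0.82, [Br^-] = 2s (since the Pb^2+ already present dominates).
Ksp ≈ 0.82 × (2s)^2
s = 5.3 x 10^-4 M
Check: s = 5.3 x 10^-4 ≪ 0.82, so the approximation is valid.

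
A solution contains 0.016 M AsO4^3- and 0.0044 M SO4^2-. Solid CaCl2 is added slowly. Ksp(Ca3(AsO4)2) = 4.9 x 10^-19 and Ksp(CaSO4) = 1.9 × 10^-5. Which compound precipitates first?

Precipitation of each salt starts when its ion product equals its Ksp.
For Ca3(AsO4)2: 4.9 x 10^-19 = (0.016)^2 × [Ca^2+]^3  ⇒  [Ca^2+] = 1.2 × 10^-5 M.
For CaSO4: 1.9 × 10^-5 = 0.0044 × [Ca^2+]  ⇒  [Ca^2+] = 4.3 × 10^-3 M.
The salt with the lower threshold [Ca^2+] precipitates first: Ca3(AsO4)2.

Ca3(AsO4)2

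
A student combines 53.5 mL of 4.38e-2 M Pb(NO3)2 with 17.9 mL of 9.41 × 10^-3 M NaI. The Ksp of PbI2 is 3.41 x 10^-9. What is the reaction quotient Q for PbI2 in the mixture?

1.83e-7

Total volume = 53.5 + 17.9 = 71.4 mL.
[Pb^2+] = 4.38 x 10^-2 × (53.5/71.4) = 3.282 x 10^-2 M
[I^-] = 9.41 x 10^-3 × (17.9/71.4) = 2.359 x 10^-3 M
PbI2(s) ⇌ Pb^2+(aq) + 2 I^-(aq), so Q = [Pb^2+][I^-]^2
Q = (3.282 × 10^-2)(2.359 x 10^-3)^2 = 1.83 × 10^-7
Q > Ksp, so PbI2 will precipitate.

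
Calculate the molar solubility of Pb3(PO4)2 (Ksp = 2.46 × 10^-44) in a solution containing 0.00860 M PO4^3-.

2.31e-14 M

Pb3(PO4)2(s) ⇌ 3 Pb^2+ + 2 PO4^3-
Ksp = [Pb^2+]^3[PO4^3-]^2
If s mol/L dissolves here, [Pb^2+] = 3s, [PO4^3-] = 0.00860 + 2s ≈ 0.00860 (since the PO4^3- already present dominates).
Ksp ≈ (3s)^3 × (0.00860)^2
s = 2.31 x 10^-14 M
Check: 2s = 4.6 × 10^-14 ≪ 0.00860, so the approximation is valid.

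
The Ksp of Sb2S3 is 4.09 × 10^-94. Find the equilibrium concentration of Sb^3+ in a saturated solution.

Sb2S3(s) ⇌ 2 Sb^3+(aq) + 3 S^2-(aq)
Ksp = [Sb^3+]^2[S^2-]^3
With molar solubility s: [Sb^3+] = 2s, [S^2-] = 3s.
Substituting: Ksp = (2s)^2(3s)^3 = 108s^5
Solving, s = (4.09 × 10^-94/108)^(1/5) = 8.235 × 10^-20 M
[Sb^3+] = 2s = 1.65 x 10^-19 M

1.65 × 10^-19 M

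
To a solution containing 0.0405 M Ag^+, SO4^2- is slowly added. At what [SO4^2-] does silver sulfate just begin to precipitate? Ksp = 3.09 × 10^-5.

Ag2SO4(s) <=> 2 Ag^+ + SO4^2-
Ksp = [Ag^+]^2[SO4^2-]
Precipitation begins when Q = Ksp. With [Ag^+] = 0.0405 M:
3.09 × 10^-5 = (0.0405)^2 × [SO4^2-]
[SO4^2-] = (3.09 × 10^-5 / 1.640 x 10^-3) = 1.88 × 10^-2 M

[SO4^2-] ≈ 1.88e-2 M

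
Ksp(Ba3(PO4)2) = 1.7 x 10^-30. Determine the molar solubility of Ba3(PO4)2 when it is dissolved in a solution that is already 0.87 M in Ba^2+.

s ≈ 8.0 x 10^-16 M

Ba3(PO4)2(s) ⇌ 3 Ba^2+ + 2 PO4^3-
Ksp = [Ba^2+]^3[PO4^3-]^2
Let s be the molar solubility in this solution. [Ba^2+] = 0.87 + 3s ≈ 0.87, [PO4^3-] = 2s (common-ion effect: Ba^2+ is already 0.87 M).
Ksp ≈ (0.87)^3 × (2s)^2
s = 8.0 × 10^-16 M
Check: 3s = 2.4 × 10^-15 ≪ 0.87, so the approximation is valid.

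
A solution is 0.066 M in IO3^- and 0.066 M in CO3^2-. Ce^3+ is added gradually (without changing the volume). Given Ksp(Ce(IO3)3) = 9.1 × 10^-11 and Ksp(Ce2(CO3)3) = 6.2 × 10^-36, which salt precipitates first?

Each salt begins to precipitate when Q = Ksp, i.e. when [Ce^3+] reaches its threshold.
For Ce(IO3)3: 9.1 × 10^-11 = (0.066)^3 × [Ce^3+]  ⇒  [Ce^3+] = 3.2 x 10^-7 M.
For Ce2(CO3)3: 6.2 × 10^-36 = (0.066)^3 × [Ce^3+]^2  ⇒  [Ce^3+] = 1.5 × 10^-16 M.
The salt with the lower threshold [Ce^3+] precipitates first: Ce2(CO3)3.

Ce2(CO3)3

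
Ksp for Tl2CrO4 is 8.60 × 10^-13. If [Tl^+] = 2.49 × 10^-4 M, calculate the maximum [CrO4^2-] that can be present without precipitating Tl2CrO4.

Tl2CrO4(s) ⇌ 2 Tl^+ + CrO4^2-
Ksp = [Tl^+]^2[CrO4^2-]
Precipitation begins when Q = Ksp. With [Tl^+] = 2.49 × 10^-4 M:
8.60 × 10^-13 = (2.49 × 10^-4)^2 × [CrO4^2-]
[CrO4^2-] = (8.60 × 10^-13 / 6.200 x 10^-8) = 1.39 x 10^-5 M

[CrO4^2-] ≈ 1.39 x 10^-5 M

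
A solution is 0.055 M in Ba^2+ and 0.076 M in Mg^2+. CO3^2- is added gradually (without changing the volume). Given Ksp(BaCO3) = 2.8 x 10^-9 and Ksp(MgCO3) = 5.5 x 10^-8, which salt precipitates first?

Each salt begins to precipitate when Q = Ksp, i.e. when [CO3^2-] reaches its threshold.
For BaCO3: 2.8 x 10^-9 = 0.055 × [CO3^2-]  ⇒  [CO3^2-] = 5.1 × 10^-8 M.
For MgCO3: 5.5 x 10^-8 = 0.076 × [CO3^2-]  ⇒  [CO3^2-] = 7.2 × 10^-7 M.
The salt with the lower threshold [CO3^2-] precipitates first: BaCO3.

BaCO3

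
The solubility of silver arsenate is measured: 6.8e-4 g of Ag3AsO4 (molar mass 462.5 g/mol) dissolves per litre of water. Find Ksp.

Ksp = 1.3 × 10^-22

Molar solubility s = (6.8 × 10^-4 g/L) / (462.5 g/mol) = 1.47 × 10^-6 M.
Ag3AsO4(s) ⇌ 3 Ag^+(aq) + AsO4^3-(aq)
Let s = molar solubility. Then [Ag^+] = 3s and [AsO4^3-] = s.
Ksp = [Ag^+]^3[AsO4^3-]
So Ksp = (3s)^3 × s = 27s^4
Ksp = 27 × (1.47 x 10^-6)^4 = 1.3 × 10^-22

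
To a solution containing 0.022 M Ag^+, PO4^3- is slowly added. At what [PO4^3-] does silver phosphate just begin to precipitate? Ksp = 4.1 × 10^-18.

Ag3PO4(s) ⇌ 3 Ag^+(aq) + PO4^3-(aq)
Ksp = [Ag^+]^3[PO4^3-]
Precipitation begins when Q = Ksp. With [Ag^+] = 0.022 M:
4.1 × 10^-18 = (0.022)^3 × [PO4^3-]
[PO4^3-] = (4.1 × 10^-18 / 1.06 × 10^-5) = 3.9 x 10^-13 M

3.9e-13 M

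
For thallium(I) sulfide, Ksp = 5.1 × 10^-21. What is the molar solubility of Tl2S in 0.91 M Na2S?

3.7 × 10^-11 M

Tl2S(s) <=> 2 Tl^+ + S^2-
Ksp = [Tl^+]^2[S^2-]
If s mol/L dissolves here, [Tl^+] = 2s, [S^2-] = 0.91 + s ≈ 0.91 (common-ion effect: S^2- is already 0.91 M).
Ksp ≈ (2s)^2 × 0.91
s = 3.7 × 10^-11 M
Check: s = 3.7 x 10^-11 ≪ 0.91, so the approximation is valid.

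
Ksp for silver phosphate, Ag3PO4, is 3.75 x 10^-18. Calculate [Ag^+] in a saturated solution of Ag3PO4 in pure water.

5.79 × 10^-5 M

Ag3PO4(s) ⇌ 3 Ag^+ + PO4^3-
Ksp = [Ag^+]^3[PO4^3-]
Let s = molar solubility. Then [Ag^+] = 3s and [PO4^3-] = s.
Ksp = (3s)^3s = 27s^4
s^4 = 3.75 x 10^-18 / 27, so s = 1.930 × 10^-5 M
[Ag^+] = 3s = 5.79 x 10^-5 M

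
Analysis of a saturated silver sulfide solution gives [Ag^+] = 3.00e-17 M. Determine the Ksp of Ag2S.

Ag2S(s) ⇌ 2 Ag^+(aq) + S^2-(aq)
Stoichiometry gives [S^2-] = (1/2)[Ag^+] = 1.500 × 10^-17 M.
Ksp = [Ag^+]^2[S^2-]
Ksp = (3.00 × 10^-17)^2 × 1.500 x 10^-17 = 1.35 x 10^-50

1.35 × 10^-50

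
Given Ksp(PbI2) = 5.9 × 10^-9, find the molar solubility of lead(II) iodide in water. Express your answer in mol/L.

1.1 x 10^-3 M

PbI2(s) ⇌ Pb^2+ + 2 I^-
Ksp = [Pb^2+][I^-]^2
Let s = molar solubility. Then [Pb^2+] = s and [I^-] = 2s.
Substituting: Ksp = s(2s)^2 = 4s^3
s^3 = 5.9 × 10^-9 / 4, so s = 1.1 × 10^-3 M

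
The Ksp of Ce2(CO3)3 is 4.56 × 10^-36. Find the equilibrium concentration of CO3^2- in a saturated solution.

Ce2(CO3)3(s) <=> 2 Ce^3+ + 3 CO3^2-
Ksp = [Ce^3+]^2[CO3^2-]^3
For each mole of Ce2(CO3)3 that dissolves: [Ce^3+] = 2s, [CO3^2-] = 3s.
Ksp = (2s)^2(3s)^3 = 108s^5
Solving, s = (4.56 × 10^-36/108)^(1/5) = 3.350 × 10^-8 M
[CO3^2-] = 3s = 1.01 × 10^-7 M

1.01 × 10^-7 M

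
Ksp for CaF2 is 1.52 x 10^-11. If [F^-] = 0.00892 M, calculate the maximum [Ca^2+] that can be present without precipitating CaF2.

[Ca^2+] ≈ 1.91 × 10^-7 M

CaF2(s) <=> Ca^2+ + 2 F^-
Ksp = [Ca^2+][F^-]^2
Precipitation begins when Q = Ksp. With [F^-] = 0.00892 M:
1.52 x 10^-11 = (0.00892)^2 × [Ca^2+]
[Ca^2+] = (1.52 x 10^-11 / 7.957 × 10^-5) = 1.91 × 10^-7 M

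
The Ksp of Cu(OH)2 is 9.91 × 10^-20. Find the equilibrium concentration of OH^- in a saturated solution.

Cu(OH)2(s) ⇌ Cu^2+(aq) + 2 OH^-(aq)
Ksp = [Cu^2+][OH^-]^2
Let s = molar solubility. Then [Cu^2+] = s and [OH^-] = 2s.
Ksp = s(2s)^2 = 4s^3
s = (9.91 × 10^-20 / 4)^(1/3) = 2.915 × 10^-7 M
[OH^-] = 2s = 5.83 × 10^-7 M

5.83 × 10^-7 M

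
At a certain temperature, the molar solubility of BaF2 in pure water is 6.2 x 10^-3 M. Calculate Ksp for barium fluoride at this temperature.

9.5 × 10^-7

BaF2(s) <=> Ba^2+(aq) + 2 F^-(aq)
Let s = molar solubility. Then [Ba^2+] = s and [F^-] = 2s.
Ksp = [Ba^2+][F^-]^2
Ksp = s(2s)^2 = 4s^3
With s = 6.2 × 10^-3: Ksp = 9.5 x 10^-7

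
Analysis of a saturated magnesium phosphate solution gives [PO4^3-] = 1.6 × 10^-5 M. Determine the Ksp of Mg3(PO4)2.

Ksp = 3.5 × 10^-24

Mg3(PO4)2(s) ⇌ 3 Mg^2+(aq) + 2 PO4^3-(aq)
Stoichiometry gives [Mg^2+] = (3/2)[PO4^3-] = 2.40 × 10^-5 M.
Ksp = [Mg^2+]^3[PO4^3-]^2
Ksp = (2.40 × 10^-5)^3 × (1.6 x 10^-5)^2 = 3.5 × 10^-24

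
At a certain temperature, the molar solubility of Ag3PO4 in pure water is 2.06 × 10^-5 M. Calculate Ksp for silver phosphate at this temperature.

4.86e-18

Ag3PO4(s) ⇌ 3 Ag^+(aq) + PO4^3-(aq)
With molar solubility s: [Ag^+] = 3s, [PO4^3-] = s.
Ksp = [Ag^+]^3[PO4^3-]
Ksp = (3s)^3s = 27s^4
With s = 2.06 x 10^-5: Ksp = 4.86 × 10^-18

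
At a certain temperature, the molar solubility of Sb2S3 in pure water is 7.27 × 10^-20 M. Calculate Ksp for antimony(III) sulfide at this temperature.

Sb2S3(s) <=> 2 Sb^3+ + 3 S^2-
Let s = molar solubility. Then [Sb^3+] = 2s and [S^2-] = 3s.
Ksp = [Sb^3+]^2[S^2-]^3
So Ksp = (2s)^2 × (3s)^3 = 108s^5
Ksp = 108 × (7.27 × 10^-20)^5 = 2.19 x 10^-94

2.19e-94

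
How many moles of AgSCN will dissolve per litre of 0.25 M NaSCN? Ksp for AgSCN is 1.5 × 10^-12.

AgSCN(s) ⇌ Ag^+ + SCN^-
Ksp = [Ag^+][SCN^-]
Let s = moles of AgSCN that dissolve per litre. [Ag^+] = s, [SCN^-] = 0.25 + s ≈ 0.25 (since SCN^- from NaSCN dominates).
Ksp ≈ s × 0.25
s = 6.0 × 10^-12 M
Check: s = 6.0 × 10^-12 ≪ 0.25, so the approximation is valid.

6.0 × 10^-12 M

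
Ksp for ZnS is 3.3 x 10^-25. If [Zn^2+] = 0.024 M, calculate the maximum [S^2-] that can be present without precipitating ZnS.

ZnS(s) ⇌ Zn^2+ + S^2-
Ksp = [Zn^2+][S^2-]
Precipitation begins when Q = Ksp. With [Zn^2+] = 0.024 M:
3.3 x 10^-25 = (0.024) × [S^2-]
[S^2-] = (3.3 x 10^-25 / 2.4 x 10^-2) = 1.4 × 10^-23 M

[S^2-] = 1.4 × 10^-23 M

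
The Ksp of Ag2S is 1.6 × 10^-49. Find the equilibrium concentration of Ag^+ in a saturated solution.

Ag2S(s) ⇌ 2 Ag^+(aq) + S^2-(aq)
Ksp = [Ag^+]^2[S^2-]
For each mole of Ag2S that dissolves: [Ag^+] = 2s, [S^2-] = s.
Substituting: Ksp = (2s)^2s = 4s^3
s = (1.6 × 10^-49 / 4)^(1/3) = 3.42 × 10^-17 M
[Ag^+] = 2s = 6.8 × 10^-17 M

[Ag^+] = 6.8e-17 M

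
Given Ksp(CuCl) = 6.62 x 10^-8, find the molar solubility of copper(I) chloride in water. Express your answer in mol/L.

CuCl(s) ⇌ Cu^+ + Cl^-
Ksp = [Cu^+][Cl^-]
If s mol/L of CuCl dissolves, [Cu^+] = s and [Cl^-] = s.
Ksp = s × s = s^2
s = √(6.62 x 10^-8) = 2.57 x 10^-4 M

s ≈ 2.57e-4 M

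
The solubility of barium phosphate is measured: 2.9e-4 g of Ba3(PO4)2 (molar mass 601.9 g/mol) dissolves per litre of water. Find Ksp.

Ksp = 2.8 x 10^-30

Molar solubility s = (2.9 × 10^-4 g/L) / (601.9 g/mol) = 4.82 x 10^-7 M.
Ba3(PO4)2(s) ⇌ 3 Ba^2+(aq) + 2 PO4^3-(aq)
Let s = molar solubility. Then [Ba^2+] = 3s and [PO4^3-] = 2s.
Ksp = [Ba^2+]^3[PO4^3-]^2
Ksp = (3s)^3(2s)^2 = 108s^5
With s = 4.82 x 10^-7: Ksp = 2.8 x 10^-30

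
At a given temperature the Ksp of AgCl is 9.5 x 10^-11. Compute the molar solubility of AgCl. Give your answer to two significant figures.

s = 9.7e-6 M

AgCl(s) ⇌ Ag^+ + Cl^-
Ksp = [Ag^+][Cl^-]
For each mole of AgCl that dissolves: [Ag^+] = s, [Cl^-] = s.
Ksp = s^2
s = √(9.5 x 10^-11) = 9.7 x 10^-6 M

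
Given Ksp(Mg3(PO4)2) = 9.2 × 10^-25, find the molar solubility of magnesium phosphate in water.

s ≈ 6.1 x 10^-6 M

Mg3(PO4)2(s) ⇌ 3 Mg^2+ + 2 PO4^3-
Ksp = [Mg^2+]^3[PO4^3-]^2
If s mol/L of Mg3(PO4)2 dissolves, [Mg^2+] = 3s and [PO4^3-] = 2s.
So Ksp = (3s)^3 × (2s)^2 = 108s^5
Solving, s = (9.2 × 10^-25/108)^(1/5) = 6.1 x 10^-6 M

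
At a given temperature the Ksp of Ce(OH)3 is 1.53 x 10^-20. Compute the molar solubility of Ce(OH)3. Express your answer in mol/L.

s ≈ 4.88 x 10^-6 M

Ce(OH)3(s) ⇌ Ce^3+ + 3 OH^-
Ksp = [Ce^3+][OH^-]^3
If s mol/L of Ce(OH)3 dissolves, [Ce^3+] = s and [OH^-] = 3s.
Ksp = s(3s)^3 = 27s^4
Solving, s = (1.53 x 10^-20/27)^(1/4) = 4.88 × 10^-6 M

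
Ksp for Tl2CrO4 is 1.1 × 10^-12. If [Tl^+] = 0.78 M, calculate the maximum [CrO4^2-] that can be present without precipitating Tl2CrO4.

[CrO4^2-] = 1.8 × 10^-12 M

Tl2CrO4(s) ⇌ 2 Tl^+(aq) + CrO4^2-(aq)
Ksp = [Tl^+]^2[CrO4^2-]
Precipitation begins when Q = Ksp. With [Tl^+] = 0.78 M:
1.1 × 10^-12 = (0.78)^2 × [CrO4^2-]
[CrO4^2-] = (1.1 × 10^-12 / 6.08 x 10^-1) = 1.8 × 10^-12 M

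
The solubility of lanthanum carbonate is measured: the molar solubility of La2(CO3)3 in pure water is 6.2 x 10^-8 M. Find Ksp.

La2(CO3)3(s) ⇌ 2 La^3+(aq) + 3 CO3^2-(aq)
For each mole of La2(CO3)3 that dissolves: [La^3+] = 2s, [CO3^2-] = 3s.
Ksp = [La^3+]^2[CO3^2-]^3
Substituting: Ksp = (2s)^2(3s)^3 = 108s^5
Ksp = 108 × (6.2 × 10^-8)^5 = 9.9 × 10^-35

9.9e-35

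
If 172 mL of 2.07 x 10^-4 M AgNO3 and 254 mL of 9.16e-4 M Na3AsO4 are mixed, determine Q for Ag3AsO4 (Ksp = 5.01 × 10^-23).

Total volume = 172 + 254 = 426 mL.
[Ag^+] = 2.07 × 10^-4 × (172/426) = 8.358 × 10^-5 M
[AsO4^3-] = 9.16 × 10^-4 × (254/426) = 5.462 x 10^-4 M
Ag3AsO4(s) ⇌ 3 Ag^+(aq) + AsO4^3-(aq), so Q = [Ag^+]^3[AsO4^3-]
Q = (8.358 × 10^-5)^3(5.462 x 10^-4) = 3.19 × 10^-16
Q > Ksp, so Ag3AsO4 will precipitate.

Q ≈ 3.19 x 10^-16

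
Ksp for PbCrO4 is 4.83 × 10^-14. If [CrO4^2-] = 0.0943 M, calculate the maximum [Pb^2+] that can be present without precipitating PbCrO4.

PbCrO4(s) <=> Pb^2+ + CrO4^2-
Ksp = [Pb^2+][CrO4^2-]
Precipitation begins when Q = Ksp. With [CrO4^2-] = 0.0943 M:
4.83 × 10^-14 = (0.0943) × [Pb^2+]
[Pb^2+] = (4.83 × 10^-14 / 9.43 x 10^-2) = 5.12 × 10^-13 M

5.12e-13 M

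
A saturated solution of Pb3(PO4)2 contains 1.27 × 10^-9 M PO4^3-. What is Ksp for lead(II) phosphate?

Pb3(PO4)2(s) <=> 3 Pb^2+(aq) + 2 PO4^3-(aq)
Stoichiometry gives [Pb^2+] = (3/2)[PO4^3-] = 1.905 x 10^-9 M.
Ksp = [Pb^2+]^3[PO4^3-]^2
Ksp = (1.905 x 10^-9)^3 × (1.27 × 10^-9)^2 = 1.12 x 10^-44

1.12e-44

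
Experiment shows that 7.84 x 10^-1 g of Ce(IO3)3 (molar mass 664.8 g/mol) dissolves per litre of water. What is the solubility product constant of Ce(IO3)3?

Ksp = 5.22e-11

Molar solubility s = (7.84 × 10^-1 g/L) / (664.8 g/mol) = 1.179 × 10^-3 M.
Ce(IO3)3(s) ⇌ Ce^3+(aq) + 3 IO3^-(aq)
If s mol/L of Ce(IO3)3 dissolves, [Ce^3+] = s and [IO3^-] = 3s.
Ksp = [Ce^3+][IO3^-]^3
So Ksp = s × (3s)^3 = 27s^4
Ksp = 27 × (1.179 x 10^-3)^4 = 5.22 × 10^-11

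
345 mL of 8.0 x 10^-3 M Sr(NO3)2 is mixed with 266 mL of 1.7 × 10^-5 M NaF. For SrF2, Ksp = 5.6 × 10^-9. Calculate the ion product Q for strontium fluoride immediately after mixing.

Q ≈ 2.5 × 10^-13

Total volume = 345 + 266 = 611 mL.
[Sr^2+] = 8.0 x 10^-3 × (345/611) = 4.52 × 10^-3 M
[F^-] = 1.7 x 10^-5 × (266/611) = 7.40 × 10^-6 M
SrF2(s) ⇌ Sr^2+(aq) + 2 F^-(aq), so Q = [Sr^2+][F^-]^2
Q = (4.52 × 10^-3)(7.40 x 10^-6)^2 = 2.5 × 10^-13
Q < Ksp, so no precipitate of SrF2 forms.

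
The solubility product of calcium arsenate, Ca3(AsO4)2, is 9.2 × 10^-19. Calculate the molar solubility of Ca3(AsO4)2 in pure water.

s = 9.7 × 10^-5 M

Ca3(AsO4)2(s) ⇌ 3 Ca^2+(aq) + 2 AsO4^3-(aq)
Ksp = [Ca^2+]^3[AsO4^3-]^2
With molar solubility s: [Ca^2+] = 3s, [AsO4^3-] = 2s.
So Ksp = (3s)^3 × (2s)^2 = 108s^5
s^5 = 9.2 × 10^-19 / 108, so s = 9.7 x 10^-5 M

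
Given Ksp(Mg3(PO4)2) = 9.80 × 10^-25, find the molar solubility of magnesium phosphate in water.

Mg3(PO4)2(s) <=> 3 Mg^2+(aq) + 2 PO4^3-(aq)
Ksp = [Mg^2+]^3[PO4^3-]^2
With molar solubility s: [Mg^2+] = 3s, [PO4^3-] = 2s.
Ksp = (3s)^3(2s)^2 = 108s^5
Solving, s = (9.80 × 10^-25/108)^(1/5) = 6.19 × 10^-6 M

s = 6.19e-6 M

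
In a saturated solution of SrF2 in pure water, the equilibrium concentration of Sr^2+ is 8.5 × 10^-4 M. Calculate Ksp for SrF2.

SrF2(s) ⇌ Sr^2+ + 2 F^-
Stoichiometry gives [F^-] = (2/1)[Sr^2+] = 1.70 × 10^-3 M.
Ksp = [Sr^2+][F^-]^2
Ksp = 8.5 x 10^-4 × (1.70 × 10^-3)^2 = 2.5 × 10^-9

Ksp ≈ 2.5 × 10^-9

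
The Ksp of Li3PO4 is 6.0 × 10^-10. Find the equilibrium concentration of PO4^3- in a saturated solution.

[PO4^3-] = 2.2e-3 M

Li3PO4(s) <=> 3 Li^+ + PO4^3-
Ksp = [Li^+]^3[PO4^3-]
For each mole of Li3PO4 that dissolves: [Li^+] = 3s, [PO4^3-] = s.
Ksp = (3s)^3s = 27s^4
s^4 = 6.0 × 10^-10 / 27, so s = 2.17 × 10^-3 M
[PO4^3-] = s = 2.2 x 10^-3 M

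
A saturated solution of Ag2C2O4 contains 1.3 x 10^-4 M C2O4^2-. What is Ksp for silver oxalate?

Ksp ≈ 8.8 × 10^-12

Ag2C2O4(s) ⇌ 2 Ag^+ + C2O4^2-
Stoichiometry gives [Ag^+] = (2/1)[C2O4^2-] = 2.60 × 10^-4 M.
Ksp = [Ag^+]^2[C2O4^2-]
Ksp = (2.60 x 10^-4)^2 × 1.3 × 10^-4 = 8.8 x 10^-12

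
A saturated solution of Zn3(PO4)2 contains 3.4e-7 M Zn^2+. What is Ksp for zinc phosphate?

Ksp ≈ 2.0 × 10^-33

Zn3(PO4)2(s) ⇌ 3 Zn^2+(aq) + 2 PO4^3-(aq)
Stoichiometry gives [PO4^3-] = (2/3)[Zn^2+] = 2.27 × 10^-7 M.
Ksp = [Zn^2+]^3[PO4^3-]^2
Ksp = (3.4 × 10^-7)^3 × (2.27 × 10^-7)^2 = 2.0 x 10^-33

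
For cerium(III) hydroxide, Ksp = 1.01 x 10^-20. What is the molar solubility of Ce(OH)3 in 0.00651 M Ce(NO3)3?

Ce(OH)3(s) <=> Ce^3+ + 3 OH^-
Ksp = [Ce^3+][OH^-]^3
Let s = moles of Ce(OH)3 that dissolve per litre. [Ce^3+] = 0.00651 + s ≈ 0.00651, [OH^-] = 3s (Ksp is small, so little additional dissolves).
Ksp ≈ 0.00651 × (3s)^3
s = 3.86 × 10^-7 M
Check: s = 3.9 × 10^-7 ≪ 0.00651, so the approximation is valid.

s = 3.86e-7 M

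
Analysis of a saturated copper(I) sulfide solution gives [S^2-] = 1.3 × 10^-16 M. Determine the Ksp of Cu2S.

Ksp ≈ 8.8 × 10^-48

Cu2S(s) ⇌ 2 Cu^+(aq) + S^2-(aq)
Stoichiometry gives [Cu^+] = (2/1)[S^2-] = 2.60 × 10^-16 M.
Ksp = [Cu^+]^2[S^2-]
Ksp = (2.60 × 10^-16)^2 × 1.3 × 10^-16 = 8.8 x 10^-48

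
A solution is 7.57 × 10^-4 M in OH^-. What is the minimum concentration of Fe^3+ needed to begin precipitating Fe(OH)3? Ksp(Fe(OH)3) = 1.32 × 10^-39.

Fe(OH)3(s) ⇌ Fe^3+ + 3 OH^-
Ksp = [Fe^3+][OH^-]^3
Precipitation begins when Q = Ksp. With [OH^-] = 7.57 × 10^-4 M:
1.32 × 10^-39 = (7.57 × 10^-4)^3 × [Fe^3+]
[Fe^3+] = (1.32 × 10^-39 / 4.338 × 10^-10) = 3.04 × 10^-30 M

[Fe^3+] = 3.04e-30 M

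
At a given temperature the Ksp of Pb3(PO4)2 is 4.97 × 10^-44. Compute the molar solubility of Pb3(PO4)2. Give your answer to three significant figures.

8.56e-10 M

Pb3(PO4)2(s) ⇌ 3 Pb^2+ + 2 PO4^3-
Ksp = [Pb^2+]^3[PO4^3-]^2
Let s = molar solubility. Then [Pb^2+] = 3s and [PO4^3-] = 2s.
Substituting: Ksp = (3s)^3(2s)^2 = 108s^5
s = (4.97 × 10^-44 / 108)^(1/5) = 8.56 × 10^-10 M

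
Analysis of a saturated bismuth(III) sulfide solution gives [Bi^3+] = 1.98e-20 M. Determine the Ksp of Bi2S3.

Bi2S3(s) <=> 2 Bi^3+(aq) + 3 S^2-(aq)
Stoichiometry gives [S^2-] = (3/2)[Bi^3+] = 2.970 × 10^-20 M.
Ksp = [Bi^3+]^2[S^2-]^3
Ksp = (1.98 x 10^-20)^2 × (2.970 × 10^-20)^3 = 1.03 x 10^-98

1.03e-98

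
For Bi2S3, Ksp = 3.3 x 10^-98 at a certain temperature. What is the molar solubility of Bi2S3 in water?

Bi2S3(s) <=> 2 Bi^3+(aq) + 3 S^2-(aq)
Ksp = [Bi^3+]^2[S^2-]^3
If s mol/L of Bi2S3 dissolves, [Bi^3+] = 2s and [S^2-] = 3s.
Ksp = (2s)^2(3s)^3 = 108s^5
s^5 = 3.3 x 10^-98 / 108, so s = 1.3 x 10^-20 M

s ≈ 1.3 × 10^-20 M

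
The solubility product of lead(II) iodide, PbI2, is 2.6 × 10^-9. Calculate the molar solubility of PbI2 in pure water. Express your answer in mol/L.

PbI2(s) <=> Pb^2+ + 2 I^-
Ksp = [Pb^2+][I^-]^2
Let s = molar solubility. Then [Pb^2+] = s and [I^-] = 2s.
So Ksp = s × (2s)^2 = 4s^3
Solving, s = (2.6 × 10^-9/4)^(1/3) = 8.7 × 10^-4 M

8.7e-4 M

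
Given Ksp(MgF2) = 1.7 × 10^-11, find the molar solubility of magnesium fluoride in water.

MgF2(s) ⇌ Mg^2+(aq) + 2 F^-(aq)
Ksp = [Mg^2+][F^-]^2
If s mol/L of MgF2 dissolves, [Mg^2+] = s and [F^-] = 2s.
So Ksp = s × (2s)^2 = 4s^3
s = (1.7 × 10^-11 / 4)^(1/3) = 1.6 x 10^-4 M

1.6 × 10^-4 M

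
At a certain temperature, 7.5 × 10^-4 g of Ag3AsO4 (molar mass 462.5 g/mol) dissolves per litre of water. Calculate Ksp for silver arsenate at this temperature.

Molar solubility s = (7.5 x 10^-4 g/L) / (462.5 g/mol) = 1.62 x 10^-6 M.
Ag3AsO4(s) ⇌ 3 Ag^+(aq) + AsO4^3-(aq)
If s mol/L of Ag3AsO4 dissolves, [Ag^+] = 3s and [AsO4^3-] = s.
Ksp = [Ag^+]^3[AsO4^3-]
Substituting: Ksp = (3s)^3s = 27s^4
Ksp = 27 × (1.62 × 10^-6)^4 = 1.9 × 10^-22

Ksp = 1.9 x 10^-22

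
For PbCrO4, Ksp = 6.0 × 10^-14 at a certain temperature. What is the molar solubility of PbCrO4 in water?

PbCrO4(s) <=> Pb^2+ + CrO4^2-
Ksp = [Pb^2+][CrO4^2-]
If s mol/L of PbCrO4 dissolves, [Pb^2+] = s and [CrO4^2-] = s.
Ksp = s^2
s = (6.0 × 10^-14)^(1/2) = 2.4 × 10^-7 M

s = 2.4e-7 M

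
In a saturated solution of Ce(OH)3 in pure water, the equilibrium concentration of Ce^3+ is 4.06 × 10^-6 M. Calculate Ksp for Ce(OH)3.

Ksp = 7.34 × 10^-21

Ce(OH)3(s) <=> Ce^3+ + 3 OH^-
Stoichiometry gives [OH^-] = (3/1)[Ce^3+] = 1.218 × 10^-5 M.
Ksp = [Ce^3+][OH^-]^3
Ksp = 4.06 × 10^-6 × (1.218 x 10^-5)^3 = 7.34 × 10^-21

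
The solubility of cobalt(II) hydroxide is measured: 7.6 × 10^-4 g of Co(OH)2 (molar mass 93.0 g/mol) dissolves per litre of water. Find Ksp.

Ksp ≈ 2.2e-15

Molar solubility s = (7.6 x 10^-4 g/L) / (93.0 g/mol) = 8.17 × 10^-6 M.
Co(OH)2(s) ⇌ Co^2+ + 2 OH^-
For each mole of Co(OH)2 that dissolves: [Co^2+] = s, [OH^-] = 2s.
Ksp = [Co^2+][OH^-]^2
Ksp = s(2s)^2 = 4s^3
With s = 8.17 × 10^-6: Ksp = 2.2 × 10^-15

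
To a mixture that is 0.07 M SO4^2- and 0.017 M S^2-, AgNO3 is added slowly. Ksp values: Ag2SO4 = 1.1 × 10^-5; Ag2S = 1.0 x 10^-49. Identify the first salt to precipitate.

Ag2S

Precipitation of each salt starts when its ion product equals its Ksp.
For Ag2SO4: 1.1 × 10^-5 = 0.07 × [Ag^+]^2  ⇒  [Ag^+] = 1.3 × 10^-2 M.
For Ag2S: 1.0 x 10^-49 = 0.017 × [Ag^+]^2  ⇒  [Ag^+] = 2.4 × 10^-24 M.
The salt with the lower threshold [Ag^+] precipitates first: Ag2S.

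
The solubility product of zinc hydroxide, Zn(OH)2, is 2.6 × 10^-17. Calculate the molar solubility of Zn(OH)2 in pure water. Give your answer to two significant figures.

s ≈ 1.9e-6 M

Zn(OH)2(s) <=> Zn^2+(aq) + 2 OH^-(aq)
Ksp = [Zn^2+][OH^-]^2
If s mol/L of Zn(OH)2 dissolves, [Zn^2+] = s and [OH^-] = 2s.
Ksp = s(2s)^2 = 4s^3
s^3 = 2.6 × 10^-17 / 4, so s = 1.9 × 10^-6 M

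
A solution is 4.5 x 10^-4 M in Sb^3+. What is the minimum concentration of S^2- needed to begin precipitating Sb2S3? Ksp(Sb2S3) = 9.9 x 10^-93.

Sb2S3(s) ⇌ 2 Sb^3+ + 3 S^2-
Ksp = [Sb^3+]^2[S^2-]^3
Precipitation begins when Q = Ksp. With [Sb^3+] = 4.5 x 10^-4 M:
9.9 x 10^-93 = (4.5 x 10^-4)^2 × [S^2-]^3
[S^2-] = (9.9 x 10^-93 / 2.03 × 10^-7)^(1/3) = 3.7 x 10^-29 M

3.7 × 10^-29 M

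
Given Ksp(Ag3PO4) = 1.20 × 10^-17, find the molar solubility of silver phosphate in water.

Ag3PO4(s) ⇌ 3 Ag^+ + PO4^3-
Ksp = [Ag^+]^3[PO4^3-]
If s mol/L of Ag3PO4 dissolves, [Ag^+] = 3s and [PO4^3-] = s.
Ksp = (3s)^3s = 27s^4
s = (1.20 × 10^-17 / 27)^(1/4) = 2.58 × 10^-5 M

2.58 x 10^-5 M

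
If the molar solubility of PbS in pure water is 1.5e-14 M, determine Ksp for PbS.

Ksp ≈ 2.3 x 10^-28

PbS(s) <=> Pb^2+ + S^2-
If s mol/L of PbS dissolves, [Pb^2+] = s and [S^2-] = s.
Ksp = [Pb^2+][S^2-]
Ksp = (s)(s) = s^2
Ksp = (1.5 × 10^-14)^2 = 2.3 x 10^-28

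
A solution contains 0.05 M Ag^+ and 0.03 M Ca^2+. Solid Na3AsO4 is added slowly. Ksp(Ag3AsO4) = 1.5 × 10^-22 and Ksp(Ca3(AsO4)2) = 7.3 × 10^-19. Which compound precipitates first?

Each salt begins to precipitate when Q = Ksp, i.e. when [AsO4^3-] reaches its threshold.
For Ag3AsO4: 1.5 × 10^-22 = (0.05)^3 × [AsO4^3-]  ⇒  [AsO4^3-] = 1.2 x 10^-18 M.
For Ca3(AsO4)2: 7.3 × 10^-19 = (0.03)^3 × [AsO4^3-]^2  ⇒  [AsO4^3-] = 1.6 × 10^-7 M.
The salt with the lower threshold [AsO4^3-] precipitates first: Ag3AsO4.

Ag3AsO4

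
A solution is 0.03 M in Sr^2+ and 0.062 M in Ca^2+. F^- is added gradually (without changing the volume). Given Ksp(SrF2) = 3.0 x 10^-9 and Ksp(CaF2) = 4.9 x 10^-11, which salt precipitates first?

Precipitation of each salt starts when its ion product equals its Ksp.
For SrF2: 3.0 x 10^-9 = 0.03 × [F^-]^2  ⇒  [F^-] = 3.2 × 10^-4 M.
For CaF2: 4.9 x 10^-11 = 0.062 × [F^-]^2  ⇒  [F^-] = 2.8 × 10^-5 M.
The salt with the lower threshold [F^-] precipitates first: CaF2.

CaF2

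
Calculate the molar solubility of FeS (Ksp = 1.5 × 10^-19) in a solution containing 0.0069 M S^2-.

FeS(s) ⇌ Fe^2+(aq) + S^2-(aq)
Ksp = [Fe^2+][S^2-]
If s mol/L dissolves here, [Fe^2+] = s, [S^2-] = 0.0069 + s ≈ 0.0069 (since the S^2- already present dominates).
Ksp ≈ s × 0.0069
s = 2.2 × 10^-17 M
Check: s = 2.2 x 10^-17 ≪ 0.0069, so the approximation is valid.

s = 2.2 × 10^-17 M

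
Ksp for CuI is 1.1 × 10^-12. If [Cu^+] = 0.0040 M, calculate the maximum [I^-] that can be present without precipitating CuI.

[I^-] = 2.8 x 10^-10 M

CuI(s) ⇌ Cu^+(aq) + I^-(aq)
Ksp = [Cu^+][I^-]
Precipitation begins when Q = Ksp. With [Cu^+] = 0.0040 M:
1.1 × 10^-12 = (0.0040) × [I^-]
[I^-] = (1.1 × 10^-12 / 4.0 x 10^-3) = 2.8 x 10^-10 M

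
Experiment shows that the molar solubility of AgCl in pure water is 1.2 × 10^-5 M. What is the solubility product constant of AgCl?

AgCl(s) ⇌ Ag^+(aq) + Cl^-(aq)
Let s = molar solubility. Then [Ag^+] = s and [Cl^-] = s.
Ksp = [Ag^+][Cl^-]
Ksp = s × s = s^2
Ksp = (1.2 × 10^-5)^2 = 1.4 × 10^-10

1.4 × 10^-10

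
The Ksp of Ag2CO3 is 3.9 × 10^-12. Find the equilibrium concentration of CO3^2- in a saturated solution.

[CO3^2-] = 9.9e-5 M

Ag2CO3(s) <=> 2 Ag^+(aq) + CO3^2-(aq)
Ksp = [Ag^+]^2[CO3^2-]
For each mole of Ag2CO3 that dissolves: [Ag^+] = 2s, [CO3^2-] = s.
Ksp = (2s)^2s = 4s^3
s = (3.9 × 10^-12 / 4)^(1/3) = 9.92 x 10^-5 M
[CO3^2-] = s = 9.9 × 10^-5 M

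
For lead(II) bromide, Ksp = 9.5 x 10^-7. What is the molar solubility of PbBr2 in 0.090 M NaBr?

PbBr2(s) ⇌ Pb^2+ + 2 Br^-
Ksp = [Pb^2+][Br^-]^2
Let s be the molar solubility in this solution. [Pb^2+] = s, [Br^-] = 0.090 + 2s ≈ 0.090 (Ksp is small, so little additional dissolves).
Ksp ≈ s × (0.090)^2
s = 1.2 x 10^-4 M
Check: 2s = 2.3 × 10^-4 ≪ 0.090, so the approximation is valid.

s ≈ 1.2 × 10^-4 M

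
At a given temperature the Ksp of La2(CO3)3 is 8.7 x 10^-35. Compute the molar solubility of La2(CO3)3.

s ≈ 6.0 × 10^-8 M

La2(CO3)3(s) <=> 2 La^3+(aq) + 3 CO3^2-(aq)
Ksp = [La^3+]^2[CO3^2-]^3
If s mol/L of La2(CO3)3 dissolves, [La^3+] = 2s and [CO3^2-] = 3s.
Ksp = (2s)^2(3s)^3 = 108s^5
s^5 = 8.7 x 10^-35 / 108, so s = 6.0 × 10^-8 M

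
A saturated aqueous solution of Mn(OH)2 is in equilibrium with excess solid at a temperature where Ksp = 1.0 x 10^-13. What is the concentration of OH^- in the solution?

Mn(OH)2(s) ⇌ Mn^2+ + 2 OH^-
Ksp = [Mn^2+][OH^-]^2
With molar solubility s: [Mn^2+] = s, [OH^-] = 2s.
So Ksp = s × (2s)^2 = 4s^3
s = (1.0 x 10^-13 / 4)^(1/3) = 2.92 x 10^-5 M
[OH^-] = 2s = 5.8 x 10^-5 M

5.8e-5 M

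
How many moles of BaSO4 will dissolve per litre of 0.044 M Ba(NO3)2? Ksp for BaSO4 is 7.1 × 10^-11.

s ≈ 1.6 x 10^-9 M

BaSO4(s) <=> Ba^2+ + SO4^2-
Ksp = [Ba^2+][SO4^2-]
If s mol/L dissolves here, [Ba^2+] = 0.044 + s ≈ 0.044, [SO4^2-] = s (common-ion effect: Ba^2+ is already 0.044 M).
Ksp ≈ 0.044 × s
s = 1.6 × 10^-9 M
Check: s = 1.6 × 10^-9 ≪ 0.044, so the approximation is valid.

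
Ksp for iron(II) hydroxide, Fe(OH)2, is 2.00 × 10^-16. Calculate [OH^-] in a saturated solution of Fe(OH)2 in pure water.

Fe(OH)2(s) <=> Fe^2+(aq) + 2 OH^-(aq)
Ksp = [Fe^2+][OH^-]^2
Let s = molar solubility. Then [Fe^2+] = s and [OH^-] = 2s.
So Ksp = s × (2s)^2 = 4s^3
s^3 = 2.00 × 10^-16 / 4, so s = 3.684 × 10^-6 M
[OH^-] = 2s = 7.37 × 10^-6 M

[OH^-] = 7.37 x 10^-6 M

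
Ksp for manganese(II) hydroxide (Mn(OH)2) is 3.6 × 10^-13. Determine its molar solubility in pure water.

s ≈ 4.5 × 10^-5 M

Mn(OH)2(s) ⇌ Mn^2+ + 2 OH^-
Ksp = [Mn^2+][OH^-]^2
With molar solubility s: [Mn^2+] = s, [OH^-] = 2s.
Substituting: Ksp = s(2s)^2 = 4s^3
Solving, s = (3.6 × 10^-13/4)^(1/3) = 4.5 x 10^-5 M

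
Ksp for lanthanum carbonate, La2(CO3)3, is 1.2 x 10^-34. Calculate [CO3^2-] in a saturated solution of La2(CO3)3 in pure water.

La2(CO3)3(s) ⇌ 2 La^3+(aq) + 3 CO3^2-(aq)
Ksp = [La^3+]^2[CO3^2-]^3
With molar solubility s: [La^3+] = 2s, [CO3^2-] = 3s.
So Ksp = (2s)^2 × (3s)^3 = 108s^5
s = (1.2 x 10^-34 / 108)^(1/5) = 6.44 × 10^-8 M
[CO3^2-] = 3s = 1.9 × 10^-7 M

1.9 x 10^-7 M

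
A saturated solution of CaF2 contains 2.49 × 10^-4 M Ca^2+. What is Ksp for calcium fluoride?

6.18 x 10^-11

CaF2(s) ⇌ Ca^2+(aq) + 2 F^-(aq)
Stoichiometry gives [F^-] = (2/1)[Ca^2+] = 4.980 x 10^-4 M.
Ksp = [Ca^2+][F^-]^2
Ksp = 2.49 × 10^-4 × (4.980 × 10^-4)^2 = 6.18 × 10^-11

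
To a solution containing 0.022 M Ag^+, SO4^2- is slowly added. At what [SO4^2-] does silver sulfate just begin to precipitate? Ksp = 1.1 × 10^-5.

[SO4^2-] ≈ 0.023 M

Ag2SO4(s) ⇌ 2 Ag^+(aq) + SO4^2-(aq)
Ksp = [Ag^+]^2[SO4^2-]
Precipitation begins when Q = Ksp. With [Ag^+] = 0.022 M:
1.1 × 10^-5 = (0.022)^2 × [SO4^2-]
[SO4^2-] = (1.1 × 10^-5 / 4.84 x 10^-4) = 2.3 x 10^-2 M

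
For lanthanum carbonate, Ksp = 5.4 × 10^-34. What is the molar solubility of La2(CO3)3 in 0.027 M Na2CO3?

La2(CO3)3(s) ⇌ 2 La^3+(aq) + 3 CO3^2-(aq)
Ksp = [La^3+]^2[CO3^2-]^3
Let s = moles of La2(CO3)3 that dissolve per litre. [La^3+] = 2s, [CO3^2-] = 0.027 + 3s ≈ 0.027 (Ksp is small, so little additional dissolves).
Ksp ≈ (2s)^2 × (0.027)^3
s = 2.6 x 10^-15 M
Check: 3s = 7.9 x 10^-15 ≪ 0.027, so the approximation is valid.

2.6e-15 M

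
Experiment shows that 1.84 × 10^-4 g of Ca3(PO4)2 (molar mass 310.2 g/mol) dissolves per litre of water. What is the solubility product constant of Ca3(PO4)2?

Molar solubility s = (1.84 × 10^-4 g/L) / (310.2 g/mol) = 5.932 × 10^-7 M.
Ca3(PO4)2(s) <=> 3 Ca^2+(aq) + 2 PO4^3-(aq)
Let s = molar solubility. Then [Ca^2+] = 3s and [PO4^3-] = 2s.
Ksp = [Ca^2+]^3[PO4^3-]^2
Ksp = (3s)^3(2s)^2 = 108s^5
With s = 5.932 × 10^-7: Ksp = 7.93 × 10^-30

Ksp ≈ 7.93e-30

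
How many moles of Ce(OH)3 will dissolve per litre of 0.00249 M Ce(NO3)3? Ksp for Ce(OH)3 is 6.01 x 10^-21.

s ≈ 4.47e-7 M

Ce(OH)3(s) <=> Ce^3+ + 3 OH^-
Ksp = [Ce^3+][OH^-]^3
Let s be the molar solubility in this solution. [Ce^3+] = 0.00249 + s ≈ 0.00249, [OH^-] = 3s (common-ion effect: Ce^3+ is already 0.00249 M).
Ksp ≈ 0.00249 × (3s)^3
s = 4.47 x 10^-7 M
Check: s = 4.5 x 10^-7 ≪ 0.00249, so the approximation is valid.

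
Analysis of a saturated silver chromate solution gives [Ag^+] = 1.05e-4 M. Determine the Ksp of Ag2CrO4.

Ksp ≈ 5.79e-13

Ag2CrO4(s) <=> 2 Ag^+(aq) + CrO4^2-(aq)
Stoichiometry gives [CrO4^2-] = (1/2)[Ag^+] = 5.250 × 10^-5 M.
Ksp = [Ag^+]^2[CrO4^2-]
Ksp = (1.05 × 10^-4)^2 × 5.250 x 10^-5 = 5.79 × 10^-13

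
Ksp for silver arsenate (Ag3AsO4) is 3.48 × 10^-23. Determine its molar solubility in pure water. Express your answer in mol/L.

1.07e-6 M

Ag3AsO4(s) <=> 3 Ag^+ + AsO4^3-
Ksp = [Ag^+]^3[AsO4^3-]
Let s = molar solubility. Then [Ag^+] = 3s and [AsO4^3-] = s.
Substituting: Ksp = (3s)^3s = 27s^4
s^4 = 3.48 × 10^-23 / 27, so s = 1.07 x 10^-6 M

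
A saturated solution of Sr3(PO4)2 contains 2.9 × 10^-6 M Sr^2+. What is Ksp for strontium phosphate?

9.1 × 10^-29

Sr3(PO4)2(s) ⇌ 3 Sr^2+ + 2 PO4^3-
Stoichiometry gives [PO4^3-] = (2/3)[Sr^2+] = 1.93 × 10^-6 M.
Ksp = [Sr^2+]^3[PO4^3-]^2
Ksp = (2.9 × 10^-6)^3 × (1.93 × 10^-6)^2 = 9.1 × 10^-29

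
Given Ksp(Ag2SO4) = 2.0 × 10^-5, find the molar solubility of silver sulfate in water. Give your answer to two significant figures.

Ag2SO4(s) <=> 2 Ag^+ + SO4^2-
Ksp = [Ag^+]^2[SO4^2-]
Let s = molar solubility. Then [Ag^+] = 2s and [SO4^2-] = s.
So Ksp = (2s)^2 × s = 4s^3
s^3 = 2.0 × 10^-5 / 4, so s = 1.7 x 10^-2 M

s = 0.017 M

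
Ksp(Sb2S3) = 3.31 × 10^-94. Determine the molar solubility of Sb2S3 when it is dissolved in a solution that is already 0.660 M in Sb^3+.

s ≈ 3.04e-32 M

Sb2S3(s) ⇌ 2 Sb^3+(aq) + 3 S^2-(aq)
Ksp = [Sb^3+]^2[S^2-]^3
If s mol/L dissolves here, [Sb^3+] = 0.660 + 2s ≈ 0.660, [S^2-] = 3s (common-ion effect: Sb^3+ is already 0.660 M).
Ksp ≈ (0.660)^2 × (3s)^3
s = 3.04 × 10^-32 M
Check: 2s = 6.1 × 10^-32 ≪ 0.660, so the approximation is valid.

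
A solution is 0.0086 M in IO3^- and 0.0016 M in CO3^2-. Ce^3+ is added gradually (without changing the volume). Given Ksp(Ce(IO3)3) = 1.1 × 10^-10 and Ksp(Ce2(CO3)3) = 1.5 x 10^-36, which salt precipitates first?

Ce2(CO3)3

Precipitation of each salt starts when its ion product equals its Ksp.
For Ce(IO3)3: 1.1 × 10^-10 = (0.0086)^3 × [Ce^3+]  ⇒  [Ce^3+] = 1.7 × 10^-4 M.
For Ce2(CO3)3: 1.5 x 10^-36 = (0.0016)^3 × [Ce^3+]^2  ⇒  [Ce^3+] = 1.9 x 10^-14 M.
The salt with the lower threshold [Ce^3+] precipitates first: Ce2(CO3)3.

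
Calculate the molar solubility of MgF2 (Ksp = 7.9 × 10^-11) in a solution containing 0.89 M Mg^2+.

s = 4.7 x 10^-6 M

MgF2(s) <=> Mg^2+(aq) + 2 F^-(aq)
Ksp = [Mg^2+][F^-]^2
Let s be the molar solubility in this solution. [Mg^2+] = 0.89 + s ≈ 0.89, [F^-] = 2s (Ksp is small, so little additional dissolves).
Ksp ≈ 0.89 × (2s)^2
s = 4.7 × 10^-6 M
Check: s = 4.7 × 10^-6 ≪ 0.89, so the approximation is valid.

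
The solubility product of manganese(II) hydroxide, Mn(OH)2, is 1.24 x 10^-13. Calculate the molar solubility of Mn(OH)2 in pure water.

Mn(OH)2(s) ⇌ Mn^2+ + 2 OH^-
Ksp = [Mn^2+][OH^-]^2
If s mol/L of Mn(OH)2 dissolves, [Mn^2+] = s and [OH^-] = 2s.
Ksp = s(2s)^2 = 4s^3
s = (1.24 x 10^-13 / 4)^(1/3) = 3.14 × 10^-5 M

s ≈ 3.14e-5 M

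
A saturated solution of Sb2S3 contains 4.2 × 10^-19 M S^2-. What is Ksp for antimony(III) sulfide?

Ksp ≈ 5.8 x 10^-93

Sb2S3(s) ⇌ 2 Sb^3+(aq) + 3 S^2-(aq)
Stoichiometry gives [Sb^3+] = (2/3)[S^2-] = 2.80 × 10^-19 M.
Ksp = [Sb^3+]^2[S^2-]^3
Ksp = (2.80 x 10^-19)^2 × (4.2 x 10^-19)^3 = 5.8 × 10^-93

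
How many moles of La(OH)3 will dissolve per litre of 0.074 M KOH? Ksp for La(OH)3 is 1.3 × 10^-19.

s = 3.2 × 10^-16 M

La(OH)3(s) ⇌ La^3+(aq) + 3 OH^-(aq)
Ksp = [La^3+][OH^-]^3
Let s be the molar solubility in this solution. [La^3+] = s, [OH^-] = 0.074 + 3s ≈ 0.074 (since OH^- from KOH dominates).
Ksp ≈ s × (0.074)^3
s = 3.2 × 10^-16 M
Check: 3s = 9.6 × 10^-16 ≪ 0.074, so the approximation is valid.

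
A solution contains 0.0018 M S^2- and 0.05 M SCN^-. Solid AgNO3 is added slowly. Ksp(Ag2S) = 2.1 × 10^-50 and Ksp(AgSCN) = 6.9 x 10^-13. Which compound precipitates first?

Each salt begins to precipitate when Q = Ksp, i.e. when [Ag^+] reaches its threshold.
For Ag2S: 2.1 × 10^-50 = 0.0018 × [Ag^+]^2  ⇒  [Ag^+] = 3.4 × 10^-24 M.
For AgSCN: 6.9 x 10^-13 = 0.05 × [Ag^+]  ⇒  [Ag^+] = 1.4 x 10^-11 M.
The salt with the lower threshold [Ag^+] precipitates first: Ag2S.

Ag2S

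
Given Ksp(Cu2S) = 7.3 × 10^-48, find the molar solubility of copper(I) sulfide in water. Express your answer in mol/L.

1.2e-16 M

Cu2S(s) ⇌ 2 Cu^+ + S^2-
Ksp = [Cu^+]^2[S^2-]
With molar solubility s: [Cu^+] = 2s, [S^2-] = s.
Substituting: Ksp = (2s)^2s = 4s^3
s = (7.3 × 10^-48 / 4)^(1/3) = 1.2 × 10^-16 M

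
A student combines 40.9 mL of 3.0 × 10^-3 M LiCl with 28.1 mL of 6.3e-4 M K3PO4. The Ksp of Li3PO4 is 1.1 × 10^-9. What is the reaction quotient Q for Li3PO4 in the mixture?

Q = 1.4 x 10^-12

Total volume = 40.9 + 28.1 = 69 mL.
[Li^+] = 3.0 x 10^-3 × (40.9/69) = 1.78 × 10^-3 M
[PO4^3-] = 6.3 × 10^-4 × (28.1/69) = 2.57 x 10^-4 M
Li3PO4(s) ⇌ 3 Li^+(aq) + PO4^3-(aq), so Q = [Li^+]^3[PO4^3-]
Q = (1.78 × 10^-3)^3(2.57 x 10^-4) = 1.4 x 10^-12
Q < Ksp, so no precipitate of Li3PO4 forms.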